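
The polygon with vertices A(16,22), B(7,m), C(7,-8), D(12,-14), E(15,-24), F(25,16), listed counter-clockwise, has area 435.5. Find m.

3

The doubled signed area Σ (x_i y_{i+1} − x_{i+1} y_i) is linear in m.
With m=0 it equals 844; the coefficient of m is 9 (from the two edges through B).
So 9·m + 844 = 2·435.5 = 871 ⇒ m = 3.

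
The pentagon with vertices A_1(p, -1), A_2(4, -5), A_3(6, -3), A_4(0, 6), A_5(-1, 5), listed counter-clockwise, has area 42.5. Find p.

-2

The doubled signed area Σ (x_i y_{i+1} − x_{i+1} y_i) is linear in p.
With p=0 it equals 65; the coefficient of p is -10 (from the two edges through A_1).
So -10·p + 65 = 2·42.5 = 85 ⇒ p = -2.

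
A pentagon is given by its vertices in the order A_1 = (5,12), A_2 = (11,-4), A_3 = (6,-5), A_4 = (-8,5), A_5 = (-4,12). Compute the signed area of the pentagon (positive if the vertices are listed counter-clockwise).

Apply the surveyor's formula: 2A = Σ (x_i·y_{i+1} − x_{i+1}·y_i), indices taken mod 5.
A_1→A_2: (5)(-4) − (11)(12) = -152
A_2→A_3: (11)(-5) − (6)(-4) = -31
A_3→A_4: (6)(5) − (-8)(-5) = -10
A_4→A_5: (-8)(12) − (-4)(5) = -76
A_5→A_1: (-4)(12) − (5)(12) = -108
Σ = -377
Signed area = Σ/2 = -188.5 (negative ⇒ clockwise traversal).

-188.5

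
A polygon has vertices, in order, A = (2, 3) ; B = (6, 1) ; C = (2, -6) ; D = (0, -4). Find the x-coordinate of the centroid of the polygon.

8/3

Apply the shoelace formula. First the cross-terms c_i = x_i·y_{i+1} − x_{i+1}·y_i:
  -16, -38, -8, 8  ⇒  2A = -54, A = -27.
Then Σ (x_i + x_{i+1})·c_i = -432, so x̄ = -432 / (6·(-27)) = 8/3.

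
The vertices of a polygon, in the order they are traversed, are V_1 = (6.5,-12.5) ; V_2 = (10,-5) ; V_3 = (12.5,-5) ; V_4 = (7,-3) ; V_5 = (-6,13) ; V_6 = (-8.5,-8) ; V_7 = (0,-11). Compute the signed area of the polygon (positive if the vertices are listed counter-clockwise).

Apply Gauss's area formula: 2A = Σ (x_i·y_{i+1} − x_{i+1}·y_i), indices taken mod 7.
Σ = (92.5) + (12.5) + (-2.5) + (73) + (158.5) + (93.5) + (71.5) = 499
Signed area = Σ/2 = 249.5 (positive ⇒ counter-clockwise traversal).

249.5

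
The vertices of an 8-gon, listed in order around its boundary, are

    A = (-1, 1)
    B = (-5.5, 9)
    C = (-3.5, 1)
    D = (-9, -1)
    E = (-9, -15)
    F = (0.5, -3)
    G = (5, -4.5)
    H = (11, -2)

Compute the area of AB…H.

128.375

Apply the shoelace formula: 2A = Σ (x_i·y_{i+1} − x_{i+1}·y_i), indices taken mod 8.
Cross-terms: -3.5, 26, 12.5, 126, 34.5, 12.75, 39.5, 9  ⇒  Σ = 256.75
Area = |Σ|/2 = 128.375.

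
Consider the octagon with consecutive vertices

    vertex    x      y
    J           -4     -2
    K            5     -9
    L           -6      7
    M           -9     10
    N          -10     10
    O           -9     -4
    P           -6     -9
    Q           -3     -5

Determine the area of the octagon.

Apply the shoelace formula: 2A = Σ (x_i·y_{i+1} − x_{i+1}·y_i), indices taken mod 8.
Σ = (46) + (-19) + (3) + (10) + (130) + (57) + (3) + (-14) = 216
Area = |Σ|/2 = 108.

108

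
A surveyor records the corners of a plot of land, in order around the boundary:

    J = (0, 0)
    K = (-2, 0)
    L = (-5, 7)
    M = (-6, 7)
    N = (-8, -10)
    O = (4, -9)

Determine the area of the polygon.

Apply Gauss's area formula: 2A = Σ (x_i·y_{i+1} − x_{i+1}·y_i), indices taken mod 6.
J→K: (0)(0) − (-2)(0) = 0
K→L: (-2)(7) − (-5)(0) = -14
L→M: (-5)(7) − (-6)(7) = 7
M→N: (-6)(-10) − (-8)(7) = 116
N→O: (-8)(-9) − (4)(-10) = 112
O→J: (4)(0) − (0)(-9) = 0
Σ = 221
Area = |Σ|/2 = 110.5.

110.5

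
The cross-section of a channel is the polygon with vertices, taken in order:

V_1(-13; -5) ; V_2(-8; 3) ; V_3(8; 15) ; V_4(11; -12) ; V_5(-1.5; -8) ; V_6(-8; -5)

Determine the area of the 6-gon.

Apply the shoelace formula: 2A = Σ (x_i·y_{i+1} − x_{i+1}·y_i), indices taken mod 6.
V_1→V_2: (-13)(3) − (-8)(-5) = -79
V_2→V_3: (-8)(15) − (8)(3) = -144
V_3→V_4: (8)(-12) − (11)(15) = -261
V_4→V_5: (11)(-8) − (-1.5)(-12) = -106
V_5→V_6: (-1.5)(-5) − (-8)(-8) = -56.5
V_6→V_1: (-8)(-5) − (-13)(-5) = -25
Σ = -671.5
Area = |Σ|/2 = 335.75.

335.75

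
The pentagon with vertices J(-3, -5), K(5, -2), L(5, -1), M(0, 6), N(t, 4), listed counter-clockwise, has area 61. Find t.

-4

Write out the shoelace sum; only the two edges meeting at N involve t:
2·Area = [(0·4 − t·6) + (t·(-5) − (-3)·4)] + 66
       = -11·t + 78 = 122
⇒ t = -4.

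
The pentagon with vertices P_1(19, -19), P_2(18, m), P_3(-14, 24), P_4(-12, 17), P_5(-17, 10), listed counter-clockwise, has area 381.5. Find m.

-11

Write out the shoelace sum; only the two edges meeting at P_2 involve m:
2·Area = [(19·m − 18·(-19)) + (18·24 − (-14)·m)] + 352
       = 33·m + 1126 = 763
⇒ m = -11.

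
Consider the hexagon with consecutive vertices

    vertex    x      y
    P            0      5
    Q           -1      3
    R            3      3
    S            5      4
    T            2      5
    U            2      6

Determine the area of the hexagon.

Apply the shoelace formula: 2A = Σ (x_i·y_{i+1} − x_{i+1}·y_i), indices taken mod 6.
P→Q: (0)(3) − (-1)(5) = 5
Q→R: (-1)(3) − (3)(3) = -12
R→S: (3)(4) − (5)(3) = -3
S→T: (5)(5) − (2)(4) = 17
T→U: (2)(6) − (2)(5) = 2
U→P: (2)(5) − (0)(6) = 10
Σ = 19
Area = |Σ|/2 = 9.5.

9.5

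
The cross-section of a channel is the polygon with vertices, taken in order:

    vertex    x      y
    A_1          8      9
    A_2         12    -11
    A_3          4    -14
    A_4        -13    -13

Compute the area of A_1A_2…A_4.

283.5

Cross-terms: -196, -124, -234, -13  ⇒  Σ = -567
Area = |Σ|/2 = 283.5.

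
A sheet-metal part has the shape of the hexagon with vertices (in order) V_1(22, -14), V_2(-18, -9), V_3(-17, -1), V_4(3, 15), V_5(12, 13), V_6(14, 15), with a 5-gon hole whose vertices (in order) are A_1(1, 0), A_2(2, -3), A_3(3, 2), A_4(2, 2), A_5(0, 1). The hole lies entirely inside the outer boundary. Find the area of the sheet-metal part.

Outer boundary:
Cross-terms: -450, -135, -252, -141, -2, -526  ⇒  Σ = -1506
Area = |Σ|/2 = 753.
Hole:
Apply the surveyor's formula: 2A = Σ (x_i·y_{i+1} − x_{i+1}·y_i), indices taken mod 5.
Σ = (-3) + (13) + (2) + (2) + (-1) = 13
Area = |Σ|/2 = 6.5.
Net area = 753 − 6.5 = 746.5.

746.5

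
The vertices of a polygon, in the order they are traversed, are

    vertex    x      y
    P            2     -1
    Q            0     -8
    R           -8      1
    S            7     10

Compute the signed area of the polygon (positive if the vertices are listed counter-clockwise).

Apply the surveyor's formula: 2A = Σ (x_i·y_{i+1} − x_{i+1}·y_i), indices taken mod 4.
Σ = (-16) + (-64) + (-87) + (-27) = -194
Signed area = Σ/2 = -97 (negative ⇒ clockwise traversal).

-97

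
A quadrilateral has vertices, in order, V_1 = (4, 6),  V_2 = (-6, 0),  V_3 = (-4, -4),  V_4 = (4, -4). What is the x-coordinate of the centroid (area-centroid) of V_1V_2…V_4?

Apply the surveyor's formula. First the cross-terms c_i = x_i·y_{i+1} − x_{i+1}·y_i:
  36, 24, 32, 40  ⇒  2A = 132, A = 66.
Then Σ (x_i + x_{i+1})·c_i = 8, so x̄ = 8 / (6·66) = 2/99.

2/99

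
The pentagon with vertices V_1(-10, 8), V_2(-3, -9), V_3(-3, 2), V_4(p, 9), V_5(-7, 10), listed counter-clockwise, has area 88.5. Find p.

2

Write out the shoelace sum; only the two edges meeting at V_4 involve p:
2·Area = [((-3)·9 − p·2) + (p·10 − (-7)·9)] + 125
       = 8·p + 161 = 177
⇒ p = 2.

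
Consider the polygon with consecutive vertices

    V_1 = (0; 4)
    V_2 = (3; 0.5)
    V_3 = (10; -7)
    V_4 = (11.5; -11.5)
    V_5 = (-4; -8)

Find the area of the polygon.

Apply the shoelace formula: 2A = Σ (x_i·y_{i+1} − x_{i+1}·y_i), indices taken mod 5.
V_1→V_2: (0)(0.5) − (3)(4) = -12
V_2→V_3: (3)(-7) − (10)(0.5) = -26
V_3→V_4: (10)(-11.5) − (11.5)(-7) = -34.5
V_4→V_5: (11.5)(-8) − (-4)(-11.5) = -138
V_5→V_1: (-4)(4) − (0)(-8) = -16
Σ = -226.5
Area = |Σ|/2 = 113.25.

113.25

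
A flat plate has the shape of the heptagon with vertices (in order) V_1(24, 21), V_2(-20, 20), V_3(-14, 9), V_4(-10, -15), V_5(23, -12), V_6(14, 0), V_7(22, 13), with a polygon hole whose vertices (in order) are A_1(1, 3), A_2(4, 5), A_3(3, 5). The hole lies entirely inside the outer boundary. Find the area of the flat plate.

1131.5

Outer boundary:
Apply the shoelace (surveyor's) formula: 2A = Σ (x_i·y_{i+1} − x_{i+1}·y_i), indices taken mod 7.
Cross-terms: 900, 100, 300, 465, 168, 182, 150  ⇒  Σ = 2265
Area = |Σ|/2 = 1132.5.
Hole:
Apply the shoelace (surveyor's) formula: 2A = Σ (x_i·y_{i+1} − x_{i+1}·y_i), indices taken mod 3.
Cross-terms: -7, 5, 4  ⇒  Σ = 2
Area = |Σ|/2 = 1.
Net area = 1132.5 − 1 = 1131.5.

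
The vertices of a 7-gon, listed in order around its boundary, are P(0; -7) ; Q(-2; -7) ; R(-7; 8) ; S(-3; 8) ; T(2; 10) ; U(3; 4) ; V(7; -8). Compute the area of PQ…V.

Apply the surveyor's formula: 2A = Σ (x_i·y_{i+1} − x_{i+1}·y_i), indices taken mod 7.
P→Q: (0)(-7) − (-2)(-7) = -14
Q→R: (-2)(8) − (-7)(-7) = -65
R→S: (-7)(8) − (-3)(8) = -32
S→T: (-3)(10) − (2)(8) = -46
T→U: (2)(4) − (3)(10) = -22
U→V: (3)(-8) − (7)(4) = -52
V→P: (7)(-7) − (0)(-8) = -49
Σ = -280
Area = |Σ|/2 = 140.

140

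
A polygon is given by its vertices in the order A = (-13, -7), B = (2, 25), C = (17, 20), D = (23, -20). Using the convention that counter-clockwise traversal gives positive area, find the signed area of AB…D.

-958.5

Apply the shoelace (surveyor's) formula: 2A = Σ (x_i·y_{i+1} − x_{i+1}·y_i), indices taken mod 4.
Cross-terms: -311, -385, -800, -421  ⇒  Σ = -1917
Signed area = Σ/2 = -958.5 (negative ⇒ clockwise traversal).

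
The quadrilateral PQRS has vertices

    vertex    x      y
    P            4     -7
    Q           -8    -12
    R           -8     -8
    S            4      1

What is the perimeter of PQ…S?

|PQ| = √((-12)² + (-5)²) = √169 = 13
|QR| = √((0)² + (4)²) = √16 = 4
|RS| = √((12)² + (9)²) = √225 = 15
|SP| = √((0)² + (-8)²) = √64 = 8
Perimeter = 13 + 4 + 15 + 8 = 40.

40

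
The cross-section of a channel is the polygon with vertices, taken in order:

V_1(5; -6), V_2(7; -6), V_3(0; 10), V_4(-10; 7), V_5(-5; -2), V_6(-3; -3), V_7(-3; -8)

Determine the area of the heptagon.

159.5

Cross-terms: 12, 70, 100, 55, 9, 15, 58  ⇒  Σ = 319
Area = |Σ|/2 = 159.5.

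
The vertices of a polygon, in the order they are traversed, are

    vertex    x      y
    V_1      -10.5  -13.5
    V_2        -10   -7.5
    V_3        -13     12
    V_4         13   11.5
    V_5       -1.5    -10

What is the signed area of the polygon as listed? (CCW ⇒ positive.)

Apply the shoelace (surveyor's) formula: 2A = Σ (x_i·y_{i+1} − x_{i+1}·y_i), indices taken mod 5.
Σ = (-56.25) + (-217.5) + (-305.5) + (-112.75) + (-84.75) = -776.75
Signed area = Σ/2 = -388.375 (negative ⇒ clockwise traversal).

-388.375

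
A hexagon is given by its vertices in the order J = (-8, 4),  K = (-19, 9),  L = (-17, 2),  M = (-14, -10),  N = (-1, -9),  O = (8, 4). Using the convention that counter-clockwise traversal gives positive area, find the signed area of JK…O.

282.5

Σ = (4) + (115) + (198) + (116) + (68) + (64) = 565
Signed area = Σ/2 = 282.5 (positive ⇒ counter-clockwise traversal).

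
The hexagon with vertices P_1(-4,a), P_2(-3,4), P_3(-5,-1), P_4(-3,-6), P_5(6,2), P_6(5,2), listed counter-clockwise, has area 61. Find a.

6

Write out the shoelace sum; only the two edges meeting at P_1 involve a:
2·Area = [(5·a − (-4)·2) + ((-4)·4 − (-3)·a)] + 82
       = 8·a + 74 = 122
⇒ a = 6.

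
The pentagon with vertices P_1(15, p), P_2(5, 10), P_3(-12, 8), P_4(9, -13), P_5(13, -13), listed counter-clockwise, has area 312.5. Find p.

The doubled signed area Σ (x_i y_{i+1} − x_{i+1} y_i) is linear in p.
With p=0 it equals 641; the coefficient of p is 8 (from the two edges through P_1).
So 8·p + 641 = 2·312.5 = 625 ⇒ p = -2.

-2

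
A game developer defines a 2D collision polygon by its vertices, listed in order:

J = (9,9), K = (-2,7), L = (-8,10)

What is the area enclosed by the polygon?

Apply the shoelace (surveyor's) formula: 2A = Σ (x_i·y_{i+1} − x_{i+1}·y_i), indices taken mod 3.
J→K: (9)(7) − (-2)(9) = 81
K→L: (-2)(10) − (-8)(7) = 36
L→J: (-8)(9) − (9)(10) = -162
Σ = -45
Area = |Σ|/2 = 22.5.

22.5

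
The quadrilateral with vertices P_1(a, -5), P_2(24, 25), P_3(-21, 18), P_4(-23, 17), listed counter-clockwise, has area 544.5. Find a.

The doubled signed area Σ (x_i y_{i+1} − x_{i+1} y_i) is linear in a.
With a=0 it equals 1249; the coefficient of a is 8 (from the two edges through P_1).
So 8·a + 1249 = 2·544.5 = 1089 ⇒ a = -20.

-20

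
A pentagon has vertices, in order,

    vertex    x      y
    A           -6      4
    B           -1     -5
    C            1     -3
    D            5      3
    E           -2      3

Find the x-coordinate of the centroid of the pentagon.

-7/13

Apply the shoelace formula. First the cross-terms c_i = x_i·y_{i+1} − x_{i+1}·y_i:
  34, 8, 18, 21, 10  ⇒  2A = 91, A = 45.5.
Then Σ (x_i + x_{i+1})·c_i = -147, so x̄ = -147 / (6·45.5) = -7/13.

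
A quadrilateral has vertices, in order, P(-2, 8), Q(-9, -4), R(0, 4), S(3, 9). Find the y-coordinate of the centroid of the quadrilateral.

439/111

Apply the shoelace (surveyor's) formula. First the cross-terms c_i = x_i·y_{i+1} − x_{i+1}·y_i:
  80, -36, -12, 42  ⇒  2A = 74, A = 37.
Then Σ (y_i + y_{i+1})·c_i = 878, so ȳ = 878 / (6·37) = 439/111.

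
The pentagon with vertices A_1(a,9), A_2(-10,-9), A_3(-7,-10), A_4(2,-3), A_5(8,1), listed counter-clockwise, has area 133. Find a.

0

The doubled signed area Σ (x_i y_{i+1} − x_{i+1} y_i) is linear in a.
With a=0 it equals 266; the coefficient of a is -10 (from the two edges through A_1).
So -10·a + 266 = 2·133 = 266 ⇒ a = 0.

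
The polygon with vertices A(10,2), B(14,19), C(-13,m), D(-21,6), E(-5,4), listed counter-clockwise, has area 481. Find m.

21

The doubled signed area Σ (x_i y_{i+1} − x_{i+1} y_i) is linear in m.
With m=0 it equals 227; the coefficient of m is 35 (from the two edges through C).
So 35·m + 227 = 2·481 = 962 ⇒ m = 21.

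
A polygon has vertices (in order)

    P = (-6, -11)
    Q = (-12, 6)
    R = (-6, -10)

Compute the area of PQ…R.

Σ = (-168) + (156) + (6) = -6
Area = |Σ|/2 = 3.

3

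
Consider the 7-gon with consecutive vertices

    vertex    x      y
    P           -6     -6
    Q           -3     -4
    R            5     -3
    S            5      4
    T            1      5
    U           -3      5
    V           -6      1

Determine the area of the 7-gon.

90

Apply Gauss's area formula: 2A = Σ (x_i·y_{i+1} − x_{i+1}·y_i), indices taken mod 7.
Cross-terms: 6, 29, 35, 21, 20, 27, 42  ⇒  Σ = 180
Area = |Σ|/2 = 90.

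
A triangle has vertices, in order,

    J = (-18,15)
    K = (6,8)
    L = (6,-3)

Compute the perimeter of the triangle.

66

|JK| = √((24)² + (-7)²) = √625 = 25
|KL| = √((0)² + (-11)²) = √121 = 11
|LJ| = √((-24)² + (18)²) = √900 = 30
Perimeter = 25 + 11 + 30 = 66.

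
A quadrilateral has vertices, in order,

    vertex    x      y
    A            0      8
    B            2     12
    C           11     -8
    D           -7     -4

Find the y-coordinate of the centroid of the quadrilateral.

Apply Gauss's area formula. First the cross-terms c_i = x_i·y_{i+1} − x_{i+1}·y_i:
  -16, -148, -100, -56  ⇒  2A = -320, A = -160.
Then Σ (y_i + y_{i+1})·c_i = 64, so ȳ = 64 / (6·(-160)) = -1/15.

-1/15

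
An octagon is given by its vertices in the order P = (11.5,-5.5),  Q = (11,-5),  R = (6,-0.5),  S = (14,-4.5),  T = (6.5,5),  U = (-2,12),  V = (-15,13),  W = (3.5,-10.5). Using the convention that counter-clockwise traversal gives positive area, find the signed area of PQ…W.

281.125

Σ = (3) + (24.5) + (-20) + (99.25) + (88) + (154) + (112) + (101.5) = 562.25
Signed area = Σ/2 = 281.125 (positive ⇒ counter-clockwise traversal).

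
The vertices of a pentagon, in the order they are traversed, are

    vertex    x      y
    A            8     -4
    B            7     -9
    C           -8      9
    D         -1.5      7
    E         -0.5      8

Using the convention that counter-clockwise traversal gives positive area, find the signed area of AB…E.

Apply the surveyor's formula: 2A = Σ (x_i·y_{i+1} − x_{i+1}·y_i), indices taken mod 5.
Cross-terms: -44, -9, -42.5, -8.5, -62  ⇒  Σ = -166
Signed area = Σ/2 = -83 (negative ⇒ clockwise traversal).

-83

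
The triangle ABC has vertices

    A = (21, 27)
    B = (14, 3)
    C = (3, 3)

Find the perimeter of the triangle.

66

|AB| = √((-7)² + (-24)²) = √625 = 25
|BC| = √((-11)² + (0)²) = √121 = 11
|CA| = √((18)² + (24)²) = √900 = 30
Perimeter = 25 + 11 + 30 = 66.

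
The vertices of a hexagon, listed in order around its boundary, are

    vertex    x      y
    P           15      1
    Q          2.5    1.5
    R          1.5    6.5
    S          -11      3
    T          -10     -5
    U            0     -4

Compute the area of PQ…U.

Apply the shoelace formula: 2A = Σ (x_i·y_{i+1} − x_{i+1}·y_i), indices taken mod 6.
Σ = (20) + (14) + (76) + (85) + (40) + (60) = 295
Area = |Σ|/2 = 147.5.

147.5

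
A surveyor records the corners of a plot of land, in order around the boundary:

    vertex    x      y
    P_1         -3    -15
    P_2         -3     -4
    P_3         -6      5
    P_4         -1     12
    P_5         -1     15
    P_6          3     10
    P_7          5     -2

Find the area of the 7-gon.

Cross-terms: -33, -39, -67, -3, -55, -56, -81  ⇒  Σ = -334
Area = |Σ|/2 = 167.

167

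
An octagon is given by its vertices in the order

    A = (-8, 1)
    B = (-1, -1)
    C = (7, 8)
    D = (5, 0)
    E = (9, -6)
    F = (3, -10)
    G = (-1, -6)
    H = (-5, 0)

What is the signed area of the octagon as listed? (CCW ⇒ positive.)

-98.5

Apply the shoelace formula: 2A = Σ (x_i·y_{i+1} − x_{i+1}·y_i), indices taken mod 8.
A→B: (-8)(-1) − (-1)(1) = 9
B→C: (-1)(8) − (7)(-1) = -1
C→D: (7)(0) − (5)(8) = -40
D→E: (5)(-6) − (9)(0) = -30
E→F: (9)(-10) − (3)(-6) = -72
F→G: (3)(-6) − (-1)(-10) = -28
G→H: (-1)(0) − (-5)(-6) = -30
H→A: (-5)(1) − (-8)(0) = -5
Σ = -197
Signed area = Σ/2 = -98.5 (negative ⇒ clockwise traversal).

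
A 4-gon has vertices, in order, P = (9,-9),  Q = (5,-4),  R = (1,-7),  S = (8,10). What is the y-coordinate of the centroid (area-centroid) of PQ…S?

Apply the shoelace (surveyor's) formula. First the cross-terms c_i = x_i·y_{i+1} − x_{i+1}·y_i:
  9, -31, 66, -162  ⇒  2A = -118, A = -59.
Then Σ (y_i + y_{i+1})·c_i = 260, so ȳ = 260 / (6·(-59)) = -130/177.

-130/177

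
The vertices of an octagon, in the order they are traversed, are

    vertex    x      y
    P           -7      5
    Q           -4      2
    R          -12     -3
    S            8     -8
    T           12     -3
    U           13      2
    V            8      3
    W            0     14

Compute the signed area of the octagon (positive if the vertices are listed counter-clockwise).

Apply the shoelace formula: 2A = Σ (x_i·y_{i+1} − x_{i+1}·y_i), indices taken mod 8.
P→Q: (-7)(2) − (-4)(5) = 6
Q→R: (-4)(-3) − (-12)(2) = 36
R→S: (-12)(-8) − (8)(-3) = 120
S→T: (8)(-3) − (12)(-8) = 72
T→U: (12)(2) − (13)(-3) = 63
U→V: (13)(3) − (8)(2) = 23
V→W: (8)(14) − (0)(3) = 112
W→P: (0)(5) − (-7)(14) = 98
Σ = 530
Signed area = Σ/2 = 265 (positive ⇒ counter-clockwise traversal).

265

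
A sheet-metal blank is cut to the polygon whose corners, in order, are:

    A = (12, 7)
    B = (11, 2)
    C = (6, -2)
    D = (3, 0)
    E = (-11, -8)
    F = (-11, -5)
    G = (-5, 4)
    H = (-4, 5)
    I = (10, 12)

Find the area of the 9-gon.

194

Σ = (-53) + (-34) + (6) + (-24) + (-33) + (-69) + (-9) + (-98) + (-74) = -388
Area = |Σ|/2 = 194.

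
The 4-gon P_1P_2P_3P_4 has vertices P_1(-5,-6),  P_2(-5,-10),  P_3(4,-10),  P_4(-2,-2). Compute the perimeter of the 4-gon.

|P_1P_2| = √((0)² + (-4)²) = √16 = 4
|P_2P_3| = √((9)² + (0)²) = √81 = 9
|P_3P_4| = √((-6)² + (8)²) = √100 = 10
|P_4P_1| = √((-3)² + (-4)²) = √25 = 5
Perimeter = 4 + 9 + 10 + 5 = 28.

28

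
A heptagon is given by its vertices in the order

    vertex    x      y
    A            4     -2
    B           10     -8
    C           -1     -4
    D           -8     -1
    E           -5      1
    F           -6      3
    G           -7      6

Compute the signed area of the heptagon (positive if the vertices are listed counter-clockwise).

Apply the surveyor's formula: 2A = Σ (x_i·y_{i+1} − x_{i+1}·y_i), indices taken mod 7.
Cross-terms: -12, -48, -31, -13, -9, -15, -10  ⇒  Σ = -138
Signed area = Σ/2 = -69 (negative ⇒ clockwise traversal).

-69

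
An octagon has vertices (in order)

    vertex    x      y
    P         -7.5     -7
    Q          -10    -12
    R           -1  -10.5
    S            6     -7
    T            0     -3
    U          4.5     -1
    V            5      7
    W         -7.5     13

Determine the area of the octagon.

Apply the shoelace formula: 2A = Σ (x_i·y_{i+1} − x_{i+1}·y_i), indices taken mod 8.
P→Q: (-7.5)(-12) − (-10)(-7) = 20
Q→R: (-10)(-10.5) − (-1)(-12) = 93
R→S: (-1)(-7) − (6)(-10.5) = 70
S→T: (6)(-3) − (0)(-7) = -18
T→U: (0)(-1) − (4.5)(-3) = 13.5
U→V: (4.5)(7) − (5)(-1) = 36.5
V→W: (5)(13) − (-7.5)(7) = 117.5
W→P: (-7.5)(-7) − (-7.5)(13) = 150
Σ = 482.5
Area = |Σ|/2 = 241.25.

241.25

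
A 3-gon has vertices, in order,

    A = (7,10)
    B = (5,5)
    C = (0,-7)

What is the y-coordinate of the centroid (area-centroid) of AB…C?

8/3

Apply Gauss's area formula. First the cross-terms c_i = x_i·y_{i+1} − x_{i+1}·y_i:
  -15, -35, 49  ⇒  2A = -1, A = -0.5.
Then Σ (y_i + y_{i+1})·c_i = -8, so ȳ = -8 / (6·(-0.5)) = 8/3.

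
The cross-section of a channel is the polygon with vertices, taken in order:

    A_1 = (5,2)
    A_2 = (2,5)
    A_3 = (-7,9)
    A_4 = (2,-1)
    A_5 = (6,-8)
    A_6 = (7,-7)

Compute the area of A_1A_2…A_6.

A_1→A_2: (5)(5) − (2)(2) = 21
A_2→A_3: (2)(9) − (-7)(5) = 53
A_3→A_4: (-7)(-1) − (2)(9) = -11
A_4→A_5: (2)(-8) − (6)(-1) = -10
A_5→A_6: (6)(-7) − (7)(-8) = 14
A_6→A_1: (7)(2) − (5)(-7) = 49
Σ = 116
Area = |Σ|/2 = 58.

58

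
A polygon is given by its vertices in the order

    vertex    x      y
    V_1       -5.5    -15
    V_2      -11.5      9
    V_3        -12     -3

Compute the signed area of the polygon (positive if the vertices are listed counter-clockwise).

Σ = (-222) + (142.5) + (163.5) = 84
Signed area = Σ/2 = 42 (positive ⇒ counter-clockwise traversal).

42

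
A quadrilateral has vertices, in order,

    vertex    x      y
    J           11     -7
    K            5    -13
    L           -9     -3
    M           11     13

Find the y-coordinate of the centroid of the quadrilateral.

Apply Gauss's area formula. First the cross-terms c_i = x_i·y_{i+1} − x_{i+1}·y_i:
  -108, -132, -84, -220  ⇒  2A = -544, A = -272.
Then Σ (y_i + y_{i+1})·c_i = 2112, so ȳ = 2112 / (6·(-272)) = -22/17.

-22/17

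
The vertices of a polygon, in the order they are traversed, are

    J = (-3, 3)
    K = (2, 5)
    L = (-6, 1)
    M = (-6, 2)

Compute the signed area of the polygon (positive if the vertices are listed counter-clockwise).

Apply Gauss's area formula: 2A = Σ (x_i·y_{i+1} − x_{i+1}·y_i), indices taken mod 4.
Σ = (-21) + (32) + (-6) + (-12) = -7
Signed area = Σ/2 = -3.5 (negative ⇒ clockwise traversal).

-3.5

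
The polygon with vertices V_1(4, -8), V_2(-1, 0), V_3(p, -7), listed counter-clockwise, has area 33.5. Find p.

-5

The doubled signed area Σ (x_i y_{i+1} − x_{i+1} y_i) is linear in p.
With p=0 it equals 27; the coefficient of p is -8 (from the two edges through V_3).
So -8·p + 27 = 2·33.5 = 67 ⇒ p = -5.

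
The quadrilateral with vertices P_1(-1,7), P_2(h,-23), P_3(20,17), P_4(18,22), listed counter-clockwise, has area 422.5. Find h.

8

The doubled signed area Σ (x_i y_{i+1} − x_{i+1} y_i) is linear in h.
With h=0 it equals 765; the coefficient of h is 10 (from the two edges through P_2).
So 10·h + 765 = 2·422.5 = 845 ⇒ h = 8.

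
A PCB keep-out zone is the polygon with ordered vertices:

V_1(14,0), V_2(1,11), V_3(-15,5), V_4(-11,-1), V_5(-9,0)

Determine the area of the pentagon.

192.5

Σ = (154) + (170) + (70) + (-9) + (0) = 385
Area = |Σ|/2 = 192.5.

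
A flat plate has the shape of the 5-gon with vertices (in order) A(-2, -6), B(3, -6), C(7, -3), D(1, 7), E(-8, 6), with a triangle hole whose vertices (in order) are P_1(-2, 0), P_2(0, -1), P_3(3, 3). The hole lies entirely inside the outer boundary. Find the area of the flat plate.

113

Outer boundary:
Apply Gauss's area formula: 2A = Σ (x_i·y_{i+1} − x_{i+1}·y_i), indices taken mod 5.
Σ = (30) + (33) + (52) + (62) + (60) = 237
Area = |Σ|/2 = 118.5.
Hole:
Σ = (2) + (3) + (6) = 11
Area = |Σ|/2 = 5.5.
Net area = 118.5 − 5.5 = 113.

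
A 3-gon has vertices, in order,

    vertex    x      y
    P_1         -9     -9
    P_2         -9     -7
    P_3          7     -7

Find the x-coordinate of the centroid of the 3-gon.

Apply the surveyor's formula. First the cross-terms c_i = x_i·y_{i+1} − x_{i+1}·y_i:
  -18, 112, -126  ⇒  2A = -32, A = -16.
Then Σ (x_i + x_{i+1})·c_i = 352, so x̄ = 352 / (6·(-16)) = -11/3.

-11/3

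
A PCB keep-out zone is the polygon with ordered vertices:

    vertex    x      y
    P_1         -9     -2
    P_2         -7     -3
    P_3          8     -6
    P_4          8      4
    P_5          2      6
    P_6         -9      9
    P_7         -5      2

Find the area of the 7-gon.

163

P_1→P_2: (-9)(-3) − (-7)(-2) = 13
P_2→P_3: (-7)(-6) − (8)(-3) = 66
P_3→P_4: (8)(4) − (8)(-6) = 80
P_4→P_5: (8)(6) − (2)(4) = 40
P_5→P_6: (2)(9) − (-9)(6) = 72
P_6→P_7: (-9)(2) − (-5)(9) = 27
P_7→P_1: (-5)(-2) − (-9)(2) = 28
Σ = 326
Area = |Σ|/2 = 163.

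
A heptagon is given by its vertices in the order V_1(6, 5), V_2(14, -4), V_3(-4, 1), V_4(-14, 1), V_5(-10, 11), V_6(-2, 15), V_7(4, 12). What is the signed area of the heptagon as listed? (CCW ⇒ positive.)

-247

Σ = (-94) + (-2) + (10) + (-144) + (-128) + (-84) + (-52) = -494
Signed area = Σ/2 = -247 (negative ⇒ clockwise traversal).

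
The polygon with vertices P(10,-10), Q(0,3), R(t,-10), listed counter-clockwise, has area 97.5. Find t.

The doubled signed area Σ (x_i y_{i+1} − x_{i+1} y_i) is linear in t.
With t=0 it equals 130; the coefficient of t is -13 (from the two edges through R).
So -13·t + 130 = 2·97.5 = 195 ⇒ t = -5.

-5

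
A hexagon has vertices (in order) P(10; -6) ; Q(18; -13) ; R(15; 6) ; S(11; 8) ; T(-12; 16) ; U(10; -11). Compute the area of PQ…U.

Apply the shoelace (surveyor's) formula: 2A = Σ (x_i·y_{i+1} − x_{i+1}·y_i), indices taken mod 6.
P→Q: (10)(-13) − (18)(-6) = -22
Q→R: (18)(6) − (15)(-13) = 303
R→S: (15)(8) − (11)(6) = 54
S→T: (11)(16) − (-12)(8) = 272
T→U: (-12)(-11) − (10)(16) = -28
U→P: (10)(-6) − (10)(-11) = 50
Σ = 629
Area = |Σ|/2 = 314.5.

314.5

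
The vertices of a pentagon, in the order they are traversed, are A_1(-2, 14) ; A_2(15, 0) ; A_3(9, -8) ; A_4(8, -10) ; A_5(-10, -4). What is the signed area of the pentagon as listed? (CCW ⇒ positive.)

-318

Apply the surveyor's formula: 2A = Σ (x_i·y_{i+1} − x_{i+1}·y_i), indices taken mod 5.
Cross-terms: -210, -120, -26, -132, -148  ⇒  Σ = -636
Signed area = Σ/2 = -318 (negative ⇒ clockwise traversal).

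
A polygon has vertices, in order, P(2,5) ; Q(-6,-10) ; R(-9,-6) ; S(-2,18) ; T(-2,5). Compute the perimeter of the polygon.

|PQ| = √((-8)² + (-15)²) = √289 = 17
|QR| = √((-3)² + (4)²) = √25 = 5
|RS| = √((7)² + (24)²) = √625 = 25
|ST| = √((0)² + (-13)²) = √169 = 13
|TP| = √((4)² + (0)²) = √16 = 4
Perimeter = 17 + 5 + 25 + 13 + 4 = 64.

64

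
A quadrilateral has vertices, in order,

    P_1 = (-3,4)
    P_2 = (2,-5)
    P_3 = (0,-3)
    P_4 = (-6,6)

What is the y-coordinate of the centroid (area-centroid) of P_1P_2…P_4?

Apply the shoelace formula. First the cross-terms c_i = x_i·y_{i+1} − x_{i+1}·y_i:
  7, -6, -18, -6  ⇒  2A = -23, A = -11.5.
Then Σ (y_i + y_{i+1})·c_i = -73, so ȳ = -73 / (6·(-11.5)) = 73/69.

73/69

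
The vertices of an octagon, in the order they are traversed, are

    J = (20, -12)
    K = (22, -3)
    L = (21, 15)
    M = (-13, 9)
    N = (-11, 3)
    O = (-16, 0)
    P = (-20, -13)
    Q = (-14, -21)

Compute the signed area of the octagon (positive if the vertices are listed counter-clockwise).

Apply Gauss's area formula: 2A = Σ (x_i·y_{i+1} − x_{i+1}·y_i), indices taken mod 8.
Σ = (204) + (393) + (384) + (60) + (48) + (208) + (238) + (588) = 2123
Signed area = Σ/2 = 1061.5 (positive ⇒ counter-clockwise traversal).

1061.5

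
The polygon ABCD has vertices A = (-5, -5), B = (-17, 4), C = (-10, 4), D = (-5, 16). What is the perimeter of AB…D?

|AB| = √((-12)² + (9)²) = √225 = 15
|BC| = √((7)² + (0)²) = √49 = 7
|CD| = √((5)² + (12)²) = √169 = 13
|DA| = √((0)² + (-21)²) = √441 = 21
Perimeter = 15 + 7 + 13 + 21 = 56.

56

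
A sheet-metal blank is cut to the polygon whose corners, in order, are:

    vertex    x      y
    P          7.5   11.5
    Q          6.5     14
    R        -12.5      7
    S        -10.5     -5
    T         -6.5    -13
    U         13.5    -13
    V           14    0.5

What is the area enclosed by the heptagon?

548.375

P→Q: (7.5)(14) − (6.5)(11.5) = 30.25
Q→R: (6.5)(7) − (-12.5)(14) = 220.5
R→S: (-12.5)(-5) − (-10.5)(7) = 136
S→T: (-10.5)(-13) − (-6.5)(-5) = 104
T→U: (-6.5)(-13) − (13.5)(-13) = 260
U→V: (13.5)(0.5) − (14)(-13) = 188.75
V→P: (14)(11.5) − (7.5)(0.5) = 157.25
Σ = 1096.75
Area = |Σ|/2 = 548.375.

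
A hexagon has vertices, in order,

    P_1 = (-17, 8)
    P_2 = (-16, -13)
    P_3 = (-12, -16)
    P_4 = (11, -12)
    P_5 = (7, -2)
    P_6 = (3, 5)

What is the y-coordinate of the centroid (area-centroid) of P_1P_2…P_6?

Apply the shoelace formula. First the cross-terms c_i = x_i·y_{i+1} − x_{i+1}·y_i:
  349, 100, 320, 62, 41, 109  ⇒  2A = 981, A = 490.5.
Then Σ (y_i + y_{i+1})·c_i = -12933, so ȳ = -12933 / (6·490.5) = -479/109.

-479/109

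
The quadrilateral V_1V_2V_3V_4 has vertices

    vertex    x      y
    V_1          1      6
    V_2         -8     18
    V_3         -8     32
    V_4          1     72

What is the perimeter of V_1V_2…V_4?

136

|V_1V_2| = √((-9)² + (12)²) = √225 = 15
|V_2V_3| = √((0)² + (14)²) = √196 = 14
|V_3V_4| = √((9)² + (40)²) = √1681 = 41
|V_4V_1| = √((0)² + (-66)²) = √4356 = 66
Perimeter = 15 + 14 + 41 + 66 = 136.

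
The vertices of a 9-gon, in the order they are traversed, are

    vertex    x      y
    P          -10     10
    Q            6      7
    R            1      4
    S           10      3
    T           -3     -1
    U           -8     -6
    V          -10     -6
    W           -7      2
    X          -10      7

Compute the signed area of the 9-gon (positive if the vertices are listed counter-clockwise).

-137

Σ = (-130) + (17) + (-37) + (-1) + (10) + (-12) + (-62) + (-29) + (-30) = -274
Signed area = Σ/2 = -137 (negative ⇒ clockwise traversal).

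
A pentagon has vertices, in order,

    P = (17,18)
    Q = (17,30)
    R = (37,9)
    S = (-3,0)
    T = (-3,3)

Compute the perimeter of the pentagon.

110

|PQ| = √((0)² + (12)²) = √144 = 12
|QR| = √((20)² + (-21)²) = √841 = 29
|RS| = √((-40)² + (-9)²) = √1681 = 41
|ST| = √((0)² + (3)²) = √9 = 3
|TP| = √((20)² + (15)²) = √625 = 25
Perimeter = 12 + 29 + 41 + 3 + 25 = 110.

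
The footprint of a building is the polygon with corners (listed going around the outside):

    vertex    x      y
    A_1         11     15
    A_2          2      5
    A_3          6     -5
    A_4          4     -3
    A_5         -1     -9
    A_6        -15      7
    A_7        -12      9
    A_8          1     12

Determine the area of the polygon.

257.5

Apply Gauss's area formula: 2A = Σ (x_i·y_{i+1} − x_{i+1}·y_i), indices taken mod 8.
A_1→A_2: (11)(5) − (2)(15) = 25
A_2→A_3: (2)(-5) − (6)(5) = -40
A_3→A_4: (6)(-3) − (4)(-5) = 2
A_4→A_5: (4)(-9) − (-1)(-3) = -39
A_5→A_6: (-1)(7) − (-15)(-9) = -142
A_6→A_7: (-15)(9) − (-12)(7) = -51
A_7→A_8: (-12)(12) − (1)(9) = -153
A_8→A_1: (1)(15) − (11)(12) = -117
Σ = -515
Area = |Σ|/2 = 257.5.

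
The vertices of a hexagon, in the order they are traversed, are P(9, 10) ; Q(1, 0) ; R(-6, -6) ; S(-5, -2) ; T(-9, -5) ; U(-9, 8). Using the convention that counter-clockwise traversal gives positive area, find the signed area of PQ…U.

-153

Apply the shoelace (surveyor's) formula: 2A = Σ (x_i·y_{i+1} − x_{i+1}·y_i), indices taken mod 6.
P→Q: (9)(0) − (1)(10) = -10
Q→R: (1)(-6) − (-6)(0) = -6
R→S: (-6)(-2) − (-5)(-6) = -18
S→T: (-5)(-5) − (-9)(-2) = 7
T→U: (-9)(8) − (-9)(-5) = -117
U→P: (-9)(10) − (9)(8) = -162
Σ = -306
Signed area = Σ/2 = -153 (negative ⇒ clockwise traversal).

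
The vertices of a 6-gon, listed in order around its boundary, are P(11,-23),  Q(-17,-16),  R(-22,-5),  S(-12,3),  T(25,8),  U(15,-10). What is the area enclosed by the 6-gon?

Cross-terms: -567, -267, -126, -171, -370, -235  ⇒  Σ = -1736
Area = |Σ|/2 = 868.

868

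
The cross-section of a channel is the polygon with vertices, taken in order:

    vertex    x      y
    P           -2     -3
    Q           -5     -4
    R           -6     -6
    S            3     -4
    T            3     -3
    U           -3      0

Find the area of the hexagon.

22

Cross-terms: -7, 6, 42, 3, -9, 9  ⇒  Σ = 44
Area = |Σ|/2 = 22.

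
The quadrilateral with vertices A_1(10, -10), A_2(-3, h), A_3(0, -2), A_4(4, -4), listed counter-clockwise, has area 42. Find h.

The doubled signed area Σ (x_i y_{i+1} − x_{i+1} y_i) is linear in h.
With h=0 it equals -16; the coefficient of h is 10 (from the two edges through A_2).
So 10·h + -16 = 2·42 = 84 ⇒ h = 10.

10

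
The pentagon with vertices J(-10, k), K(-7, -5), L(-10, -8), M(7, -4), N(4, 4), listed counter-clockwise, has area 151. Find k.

Write out the shoelace sum; only the two edges meeting at J involve k:
2·Area = [(4·k − (-10)·4) + ((-10)·(-5) − (-7)·k)] + 146
       = 11·k + 236 = 302
⇒ k = 6.

6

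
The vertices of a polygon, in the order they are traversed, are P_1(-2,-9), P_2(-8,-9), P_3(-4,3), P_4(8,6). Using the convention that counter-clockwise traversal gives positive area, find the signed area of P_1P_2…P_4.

-111

Apply the shoelace formula: 2A = Σ (x_i·y_{i+1} − x_{i+1}·y_i), indices taken mod 4.
Σ = (-54) + (-60) + (-48) + (-60) = -222
Signed area = Σ/2 = -111 (negative ⇒ clockwise traversal).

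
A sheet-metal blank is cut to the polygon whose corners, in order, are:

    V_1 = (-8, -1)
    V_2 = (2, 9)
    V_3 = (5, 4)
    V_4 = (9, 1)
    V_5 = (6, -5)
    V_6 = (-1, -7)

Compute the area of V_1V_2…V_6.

Cross-terms: -70, -37, -31, -51, -47, -55  ⇒  Σ = -291
Area = |Σ|/2 = 145.5.

145.5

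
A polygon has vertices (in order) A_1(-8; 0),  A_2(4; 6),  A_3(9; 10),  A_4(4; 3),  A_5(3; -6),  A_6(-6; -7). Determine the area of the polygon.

Apply Gauss's area formula: 2A = Σ (x_i·y_{i+1} − x_{i+1}·y_i), indices taken mod 6.
Cross-terms: -48, -14, -13, -33, -57, -56  ⇒  Σ = -221
Area = |Σ|/2 = 110.5.

110.5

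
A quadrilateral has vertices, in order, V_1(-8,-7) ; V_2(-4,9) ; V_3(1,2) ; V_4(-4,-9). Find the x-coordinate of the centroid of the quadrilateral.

Apply the shoelace formula. First the cross-terms c_i = x_i·y_{i+1} − x_{i+1}·y_i:
  -100, -17, -1, -44  ⇒  2A = -162, A = -81.
Then Σ (x_i + x_{i+1})·c_i = 1782, so x̄ = 1782 / (6·(-81)) = -11/3.

-11/3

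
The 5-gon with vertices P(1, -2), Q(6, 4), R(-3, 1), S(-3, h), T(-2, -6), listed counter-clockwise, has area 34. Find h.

-3

Write out the shoelace sum; only the two edges meeting at S involve h:
2·Area = [((-3)·h − (-3)·1) + ((-3)·(-6) − (-2)·h)] + 44
       = -1·h + 65 = 68
⇒ h = -3.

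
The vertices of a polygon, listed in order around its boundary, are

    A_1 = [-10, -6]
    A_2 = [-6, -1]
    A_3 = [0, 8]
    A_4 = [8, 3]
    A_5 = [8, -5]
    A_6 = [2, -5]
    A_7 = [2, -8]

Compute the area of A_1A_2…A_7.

165

Cross-terms: -26, -48, -64, -64, -30, -6, -92  ⇒  Σ = -330
Area = |Σ|/2 = 165.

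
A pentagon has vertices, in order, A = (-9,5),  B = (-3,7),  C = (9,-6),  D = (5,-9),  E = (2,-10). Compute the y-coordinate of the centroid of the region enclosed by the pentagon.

Apply Gauss's area formula. First the cross-terms c_i = x_i·y_{i+1} − x_{i+1}·y_i:
  -48, -45, -51, -32, -80  ⇒  2A = -256, A = -128.
Then Σ (y_i + y_{i+1})·c_i = 1152, so ȳ = 1152 / (6·(-128)) = -1.5.

-1.5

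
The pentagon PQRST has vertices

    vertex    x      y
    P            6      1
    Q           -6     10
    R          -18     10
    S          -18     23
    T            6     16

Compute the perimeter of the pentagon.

|PQ| = √((-12)² + (9)²) = √225 = 15
|QR| = √((-12)² + (0)²) = √144 = 12
|RS| = √((0)² + (13)²) = √169 = 13
|ST| = √((24)² + (-7)²) = √625 = 25
|TP| = √((0)² + (-15)²) = √225 = 15
Perimeter = 15 + 12 + 13 + 25 + 15 = 80.

80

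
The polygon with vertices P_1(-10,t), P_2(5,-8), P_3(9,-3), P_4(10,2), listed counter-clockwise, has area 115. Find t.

The doubled signed area Σ (x_i y_{i+1} − x_{i+1} y_i) is linear in t.
With t=0 it equals 205; the coefficient of t is 5 (from the two edges through P_1).
So 5·t + 205 = 2·115 = 230 ⇒ t = 5.

5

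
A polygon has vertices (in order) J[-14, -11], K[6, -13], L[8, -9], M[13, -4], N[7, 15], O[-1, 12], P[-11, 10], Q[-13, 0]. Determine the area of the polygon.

550

Apply Gauss's area formula: 2A = Σ (x_i·y_{i+1} − x_{i+1}·y_i), indices taken mod 8.
Σ = (248) + (50) + (85) + (223) + (99) + (122) + (130) + (143) = 1100
Area = |Σ|/2 = 550.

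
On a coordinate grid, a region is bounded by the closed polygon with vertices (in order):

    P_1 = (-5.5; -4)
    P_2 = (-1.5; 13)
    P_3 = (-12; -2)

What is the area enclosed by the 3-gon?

59.25

Σ = (-77.5) + (159) + (37) = 118.5
Area = |Σ|/2 = 59.25.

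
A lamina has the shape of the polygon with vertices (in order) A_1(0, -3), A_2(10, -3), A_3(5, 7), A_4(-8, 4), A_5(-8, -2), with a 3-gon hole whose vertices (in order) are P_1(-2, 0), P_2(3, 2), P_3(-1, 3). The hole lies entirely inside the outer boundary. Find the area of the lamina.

125

Outer boundary:
Apply the shoelace formula: 2A = Σ (x_i·y_{i+1} − x_{i+1}·y_i), indices taken mod 5.
Σ = (30) + (85) + (76) + (48) + (24) = 263
Area = |Σ|/2 = 131.5.
Hole:
Apply the surveyor's formula: 2A = Σ (x_i·y_{i+1} − x_{i+1}·y_i), indices taken mod 3.
P_1→P_2: (-2)(2) − (3)(0) = -4
P_2→P_3: (3)(3) − (-1)(2) = 11
P_3→P_1: (-1)(0) − (-2)(3) = 6
Σ = 13
Area = |Σ|/2 = 6.5.
Net area = 131.5 − 6.5 = 125.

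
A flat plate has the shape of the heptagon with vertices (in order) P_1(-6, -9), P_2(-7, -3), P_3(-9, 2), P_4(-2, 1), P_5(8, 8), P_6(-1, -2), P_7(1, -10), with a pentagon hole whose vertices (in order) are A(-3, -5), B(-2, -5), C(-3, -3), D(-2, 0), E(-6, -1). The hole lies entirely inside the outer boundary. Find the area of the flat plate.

80.5

Outer boundary:
Σ = (-45) + (-41) + (-5) + (-24) + (-8) + (12) + (-69) = -180
Area = |Σ|/2 = 90.
Hole:
Apply the shoelace formula: 2A = Σ (x_i·y_{i+1} − x_{i+1}·y_i), indices taken mod 5.
Σ = (5) + (-9) + (-6) + (2) + (27) = 19
Area = |Σ|/2 = 9.5.
Net area = 90 − 9.5 = 80.5.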